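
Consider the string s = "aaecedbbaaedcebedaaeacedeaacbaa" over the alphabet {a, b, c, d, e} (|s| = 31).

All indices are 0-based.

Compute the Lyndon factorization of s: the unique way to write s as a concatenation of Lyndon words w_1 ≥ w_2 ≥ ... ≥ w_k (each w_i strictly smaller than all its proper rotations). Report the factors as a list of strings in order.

["aaecedbbaaedcebed", "aaeacede", "aacb", "a", "a"]

emit factor 1: 'aaecedbbaaedcebed' (i=0, period=17)
emit factor 2: 'aaeacede' (i=17, period=8)
emit factor 3: 'aacb' (i=25, period=4)
emit factor 4: 'a' (i=29, period=1)
emit factor 5: 'a' (i=30, period=1)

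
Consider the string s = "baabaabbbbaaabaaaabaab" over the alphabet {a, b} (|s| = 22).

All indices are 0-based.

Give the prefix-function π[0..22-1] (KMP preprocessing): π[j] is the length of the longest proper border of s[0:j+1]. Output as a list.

[0, 0, 0, 1, 2, 3, 4, 1, 1, 1, 2, 3, 0, 1, 2, 3, 0, 0, 1, 2, 3, 4]

π[0] = 0
j=1 s[j]='a': π[1]=0 (border '')
j=2 s[j]='a': π[2]=0 (border '')
j=3 s[j]='b': π[3]=1 (border 'b')
j=4 s[j]='a': π[4]=2 (border 'ba')
j=5 s[j]='a': π[5]=3 (border 'baa')
j=6 s[j]='b': π[6]=4 (border 'baab')
j=7 s[j]='b': k: 4→1→0; π[7]=1 (border 'b')
j=8 s[j]='b': k: 1→0; π[8]=1 (border 'b')
j=9 s[j]='b': k: 1→0; π[9]=1 (border 'b')
j=10 s[j]='a': π[10]=2 (border 'ba')
j=11 s[j]='a': π[11]=3 (border 'baa')
j=12 s[j]='a': k: 3→0; π[12]=0 (border '')
j=13 s[j]='b': π[13]=1 (border 'b')
j=14 s[j]='a': π[14]=2 (border 'ba')
j=15 s[j]='a': π[15]=3 (border 'baa')
j=16 s[j]='a': k: 3→0; π[16]=0 (border '')
j=17 s[j]='a': π[17]=0 (border '')
j=18 s[j]='b': π[18]=1 (border 'b')
j=19 s[j]='a': π[19]=2 (border 'ba')
j=20 s[j]='a': π[20]=3 (border 'baa')
j=21 s[j]='b': π[21]=4 (border 'baab')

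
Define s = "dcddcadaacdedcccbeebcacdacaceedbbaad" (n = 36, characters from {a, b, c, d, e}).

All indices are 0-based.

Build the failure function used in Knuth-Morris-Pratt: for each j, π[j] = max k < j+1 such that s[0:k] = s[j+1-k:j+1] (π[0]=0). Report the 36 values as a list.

[0, 0, 1, 1, 2, 0, 1, 0, 0, 0, 1, 0, 1, 2, 0, 0, 0, 0, 0, 0, 0, 0, 0, 1, 0, 0, 0, 0, 0, 0, 1, 0, 0, 0, 0, 1]

π[0] = 0
j=1 s[j]='c': π[1]=0 (border '')
j=2 s[j]='d': π[2]=1 (border 'd')
j=3 s[j]='d': k: 1→0; π[3]=1 (border 'd')
j=4 s[j]='c': π[4]=2 (border 'dc')
j=5 s[j]='a': k: 2→0; π[5]=0 (border '')
j=6 s[j]='d': π[6]=1 (border 'd')
j=7 s[j]='a': k: 1→0; π[7]=0 (border '')
j=8 s[j]='a': π[8]=0 (border '')
j=9 s[j]='c': π[9]=0 (border '')
j=10 s[j]='d': π[10]=1 (border 'd')
j=11 s[j]='e': k: 1→0; π[11]=0 (border '')
j=12 s[j]='d': π[12]=1 (border 'd')
j=13 s[j]='c': π[13]=2 (border 'dc')
j=14 s[j]='c': k: 2→0; π[14]=0 (border '')
j=15 s[j]='c': π[15]=0 (border '')
j=16 s[j]='b': π[16]=0 (border '')
j=17 s[j]='e': π[17]=0 (border '')
j=18 s[j]='e': π[18]=0 (border '')
j=19 s[j]='b': π[19]=0 (border '')
j=20 s[j]='c': π[20]=0 (border '')
j=21 s[j]='a': π[21]=0 (border '')
j=22 s[j]='c': π[22]=0 (border '')
j=23 s[j]='d': π[23]=1 (border 'd')
j=24 s[j]='a': k: 1→0; π[24]=0 (border '')
j=25 s[j]='c': π[25]=0 (border '')
j=26 s[j]='a': π[26]=0 (border '')
j=27 s[j]='c': π[27]=0 (border '')
j=28 s[j]='e': π[28]=0 (border '')
j=29 s[j]='e': π[29]=0 (border '')
j=30 s[j]='d': π[30]=1 (border 'd')
j=31 s[j]='b': k: 1→0; π[31]=0 (border '')
j=32 s[j]='b': π[32]=0 (border '')
j=33 s[j]='a': π[33]=0 (border '')
j=34 s[j]='a': π[34]=0 (border '')
j=35 s[j]='d': π[35]=1 (border 'd')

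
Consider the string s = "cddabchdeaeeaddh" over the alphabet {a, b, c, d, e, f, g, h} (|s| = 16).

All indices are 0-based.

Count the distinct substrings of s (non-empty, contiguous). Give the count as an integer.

rank | idx | suffix
   0 |   3 | abchdeaeeaddh
   1 |  12 | addh
   2 |   9 | aeeaddh
   3 |   4 | bchdeaeeaddh
   4 |   0 | cddabchdeaeeaddh
   5 |   5 | chdeaeeaddh
   6 |   2 | dabchdeaeeaddh
   7 |   1 | ddabchdeaeeaddh
   8 |  13 | ddh
   9 |   7 | deaeeaddh
  10 |  14 | dh
  11 |  11 | eaddh
  12 |   8 | eaeeaddh
  13 |  10 | eeaddh
  14 |  15 | h
  15 |   6 | hdeaeeaddh

SA = [3, 12, 9, 4, 0, 5, 2, 1, 13, 7, 14, 11, 8, 10, 15, 6]
[i] adj suffixes → lcp
  [1] 3/12 → 1 ('a')
  [2] 12/9 → 1 ('a')
  [3] 9/4 → 0 ('')
  [4] 4/0 → 0 ('')
  [5] 0/5 → 1 ('c')
  [6] 5/2 → 0 ('')
  [7] 2/1 → 1 ('d')
  [8] 1/13 → 2 ('dd')
  [9] 13/7 → 1 ('d')
  [10] 7/14 → 1 ('d')
  [11] 14/11 → 0 ('')
  [12] 11/8 → 2 ('ea')
  [13] 8/10 → 1 ('e')
  [14] 10/15 → 0 ('')
  [15] 15/6 → 1 ('h')

n(n+1)/2 = 16·17/2 = 136
Σ LCP = 0 + 1 + 1 + 0 + 0 + 1 + 0 + 1 + 2 + 1 + 1 + 0 + 2 + 1 + 0 + 1 = 12
distinct = 136 − 12 = 124

124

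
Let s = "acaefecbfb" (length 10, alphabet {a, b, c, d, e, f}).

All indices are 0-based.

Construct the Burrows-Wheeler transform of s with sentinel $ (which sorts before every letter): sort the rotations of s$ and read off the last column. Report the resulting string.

b$cfcaefabe

rank  rotation     last
    0  $acaefecbfb  b
    1  acaefecbfb$  $
    2  aefecbfb$ac  c
    3  b$acaefecbf  f
    4  bfb$acaefec  c
    5  caefecbfb$a  a
    6  cbfb$acaefe  e
    7  ecbfb$acaef  f
    8  efecbfb$aca  a
    9  fb$acaefecb  b
   10  fecbfb$acae  e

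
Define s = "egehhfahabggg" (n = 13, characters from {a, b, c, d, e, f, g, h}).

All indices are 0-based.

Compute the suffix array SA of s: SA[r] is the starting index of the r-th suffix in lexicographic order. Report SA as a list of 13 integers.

rank | idx | suffix
   0 |   8 | abggg
   1 |   6 | ahabggg
   2 |   9 | bggg
   3 |   0 | egehhfahabggg
   4 |   2 | ehhfahabggg
   5 |   5 | fahabggg
   6 |  12 | g
   7 |   1 | gehhfahabggg
   8 |  11 | gg
   9 |  10 | ggg
  10 |   7 | habggg
  11 |   4 | hfahabggg
  12 |   3 | hhfahabggg

[8, 6, 9, 0, 2, 5, 12, 1, 11, 10, 7, 4, 3]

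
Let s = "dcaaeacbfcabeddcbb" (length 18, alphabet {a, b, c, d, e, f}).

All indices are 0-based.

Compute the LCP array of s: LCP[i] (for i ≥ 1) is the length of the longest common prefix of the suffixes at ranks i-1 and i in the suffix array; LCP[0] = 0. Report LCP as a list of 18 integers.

rank→(start, suffix):
  0 → (2, 'aaeacbfcabeddcbb')
  1 → (10, 'abeddcbb')
  2 → (5, 'acbfcabeddcbb')
  3 → (3, 'aeacbfcabeddcbb')
  4 → (17, 'b')
  5 → (16, 'bb')
  6 → (11, 'beddcbb')
  7 → (7, 'bfcabeddcbb')
  8 → (1, 'caaeacbfcabeddcbb')
  9 → (9, 'cabeddcbb')
  10 → (15, 'cbb')
  11 → (6, 'cbfcabeddcbb')
  12 → (0, 'dcaaeacbfcabeddcbb')
  13 → (14, 'dcbb')
  14 → (13, 'ddcbb')
  15 → (4, 'eacbfcabeddcbb')
  16 → (12, 'eddcbb')
  17 → (8, 'fcabeddcbb')

SA = [2, 10, 5, 3, 17, 16, 11, 7, 1, 9, 15, 6, 0, 14, 13, 4, 12, 8]
rank  pair      lcp
   1  s[2:],s[10:]  1  'a'
   2  s[10:],s[5:]  1  'a'
   3  s[5:],s[3:]  1  'a'
   4  s[3:],s[17:]  0  ''
   5  s[17:],s[16:]  1  'b'
   6  s[16:],s[11:]  1  'b'
   7  s[11:],s[7:]  1  'b'
   8  s[7:],s[1:]  0  ''
   9  s[1:],s[9:]  2  'ca'
  10  s[9:],s[15:]  1  'c'
  11  s[15:],s[6:]  2  'cb'
  12  s[6:],s[0:]  0  ''
  13  s[0:],s[14:]  2  'dc'
  14  s[14:],s[13:]  1  'd'
  15  s[13:],s[4:]  0  ''
  16  s[4:],s[12:]  1  'e'
  17  s[12:],s[8:]  0  ''

[0, 1, 1, 1, 0, 1, 1, 1, 0, 2, 1, 2, 0, 2, 1, 0, 1, 0]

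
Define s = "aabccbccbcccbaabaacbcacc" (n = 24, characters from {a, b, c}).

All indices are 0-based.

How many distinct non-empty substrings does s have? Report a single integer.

250

sorted suffixes:
  #0 SA[0]=13  'aabaacbcacc'
  #1 SA[1]=0  'aabccbccbcccbaabaacbcacc'
  #2 SA[2]=16  'aacbcacc'
  #3 SA[3]=14  'abaacbcacc'
  #4 SA[4]=1  'abccbccbcccbaabaacbcacc'
  #5 SA[5]=17  'acbcacc'
  #6 SA[6]=21  'acc'
  #7 SA[7]=12  'baabaacbcacc'
  #8 SA[8]=15  'baacbcacc'
  #9 SA[9]=19  'bcacc'
  #10 SA[10]=2  'bccbccbcccbaabaacbcacc'
  #11 SA[11]=5  'bccbcccbaabaacbcacc'
  #12 SA[12]=8  'bcccbaabaacbcacc'
  #13 SA[13]=23  'c'
  #14 SA[14]=20  'cacc'
  #15 SA[15]=11  'cbaabaacbcacc'
  #16 SA[16]=18  'cbcacc'
  #17 SA[17]=4  'cbccbcccbaabaacbcacc'
  #18 SA[18]=7  'cbcccbaabaacbcacc'
  #19 SA[19]=22  'cc'
  #20 SA[20]=10  'ccbaabaacbcacc'
  #21 SA[21]=3  'ccbccbcccbaabaacbcacc'
  #22 SA[22]=6  'ccbcccbaabaacbcacc'
  #23 SA[23]=9  'cccbaabaacbcacc'

SA = [13, 0, 16, 14, 1, 17, 21, 12, 15, 19, 2, 5, 8, 23, 20, 11, 18, 4, 7, 22, 10, 3, 6, 9]
[i] adj suffixes → lcp
  [1] 13/0 → 3 ('aab')
  [2] 0/16 → 2 ('aa')
  [3] 16/14 → 1 ('a')
  [4] 14/1 → 2 ('ab')
  [5] 1/17 → 1 ('a')
  [6] 17/21 → 2 ('ac')
  [7] 21/12 → 0 ('')
  [8] 12/15 → 3 ('baa')
  [9] 15/19 → 1 ('b')
  [10] 19/2 → 2 ('bc')
  [11] 2/5 → 6 ('bccbcc')
  [12] 5/8 → 3 ('bcc')
  [13] 8/23 → 0 ('')
  [14] 23/20 → 1 ('c')
  [15] 20/11 → 1 ('c')
  [16] 11/18 → 2 ('cb')
  [17] 18/4 → 3 ('cbc')
  [18] 4/7 → 4 ('cbcc')
  [19] 7/22 → 1 ('c')
  [20] 22/10 → 2 ('cc')
  [21] 10/3 → 3 ('ccb')
  [22] 3/6 → 5 ('ccbcc')
  [23] 6/9 → 2 ('cc')

n(n+1)/2 = 24·25/2 = 300
Σ LCP = 0 + 3 + 2 + 1 + 2 + 1 + 2 + 0 + 3 + 1 + 2 + 6 + 3 + 0 + 1 + 1 + 2 + 3 + 4 + 1 + 2 + 3 + 5 + 2 = 50
distinct = 300 − 50 = 250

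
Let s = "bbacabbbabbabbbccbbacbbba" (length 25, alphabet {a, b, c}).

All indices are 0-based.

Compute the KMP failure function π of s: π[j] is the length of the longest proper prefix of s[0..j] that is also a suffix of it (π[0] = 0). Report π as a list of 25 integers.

[0, 1, 0, 0, 0, 1, 2, 2, 3, 1, 2, 3, 1, 2, 2, 0, 0, 1, 2, 3, 4, 1, 2, 2, 3]

π[0] = 0
j=1 s[j]='b': π[1]=1 (border 'b')
j=2 s[j]='a': k: 1→0; π[2]=0 (border '')
j=3 s[j]='c': π[3]=0 (border '')
j=4 s[j]='a': π[4]=0 (border '')
j=5 s[j]='b': π[5]=1 (border 'b')
j=6 s[j]='b': π[6]=2 (border 'bb')
j=7 s[j]='b': k: 2→1; π[7]=2 (border 'bb')
j=8 s[j]='a': π[8]=3 (border 'bba')
j=9 s[j]='b': k: 3→0; π[9]=1 (border 'b')
j=10 s[j]='b': π[10]=2 (border 'bb')
j=11 s[j]='a': π[11]=3 (border 'bba')
j=12 s[j]='b': k: 3→0; π[12]=1 (border 'b')
j=13 s[j]='b': π[13]=2 (border 'bb')
j=14 s[j]='b': k: 2→1; π[14]=2 (border 'bb')
j=15 s[j]='c': k: 2→1→0; π[15]=0 (border '')
j=16 s[j]='c': π[16]=0 (border '')
j=17 s[j]='b': π[17]=1 (border 'b')
j=18 s[j]='b': π[18]=2 (border 'bb')
j=19 s[j]='a': π[19]=3 (border 'bba')
j=20 s[j]='c': π[20]=4 (border 'bbac')
j=21 s[j]='b': k: 4→0; π[21]=1 (border 'b')
j=22 s[j]='b': π[22]=2 (border 'bb')
j=23 s[j]='b': k: 2→1; π[23]=2 (border 'bb')
j=24 s[j]='a': π[24]=3 (border 'bba')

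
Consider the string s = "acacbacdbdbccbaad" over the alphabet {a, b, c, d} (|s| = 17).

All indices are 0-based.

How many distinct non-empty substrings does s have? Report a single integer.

sorted suffixes:
  #0 SA[0]=14  'aad'
  #1 SA[1]=0  'acacbacdbdbccbaad'
  #2 SA[2]=2  'acbacdbdbccbaad'
  #3 SA[3]=5  'acdbdbccbaad'
  #4 SA[4]=15  'ad'
  #5 SA[5]=13  'baad'
  #6 SA[6]=4  'bacdbdbccbaad'
  #7 SA[7]=10  'bccbaad'
  #8 SA[8]=8  'bdbccbaad'
  #9 SA[9]=1  'cacbacdbdbccbaad'
  #10 SA[10]=12  'cbaad'
  #11 SA[11]=3  'cbacdbdbccbaad'
  #12 SA[12]=11  'ccbaad'
  #13 SA[13]=6  'cdbdbccbaad'
  #14 SA[14]=16  'd'
  #15 SA[15]=9  'dbccbaad'
  #16 SA[16]=7  'dbdbccbaad'

SA = [14, 0, 2, 5, 15, 13, 4, 10, 8, 1, 12, 3, 11, 6, 16, 9, 7]
[i] adj suffixes → lcp
  [1] 14/0 → 1 ('a')
  [2] 0/2 → 2 ('ac')
  [3] 2/5 → 2 ('ac')
  [4] 5/15 → 1 ('a')
  [5] 15/13 → 0 ('')
  [6] 13/4 → 2 ('ba')
  [7] 4/10 → 1 ('b')
  [8] 10/8 → 1 ('b')
  [9] 8/1 → 0 ('')
  [10] 1/12 → 1 ('c')
  [11] 12/3 → 3 ('cba')
  [12] 3/11 → 1 ('c')
  [13] 11/6 → 1 ('c')
  [14] 6/16 → 0 ('')
  [15] 16/9 → 1 ('d')
  [16] 9/7 → 2 ('db')

n(n+1)/2 = 17·18/2 = 153
Σ LCP = 0 + 1 + 2 + 2 + 1 + 0 + 2 + 1 + 1 + 0 + 1 + 3 + 1 + 1 + 0 + 1 + 2 = 19
distinct = 153 − 19 = 134

134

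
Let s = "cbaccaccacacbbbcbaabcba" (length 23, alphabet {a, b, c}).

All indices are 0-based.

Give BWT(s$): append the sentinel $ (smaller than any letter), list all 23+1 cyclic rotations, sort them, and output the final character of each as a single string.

abbacccbccccbabcacbb$aaa

rank  rotation                  last
    0  $cbaccaccacacbbbcbaabcba  a
    1  a$cbaccaccacacbbbcbaabcb  b
    2  aabcba$cbaccaccacacbbbcb  b
    3  abcba$cbaccaccacacbbbcba  a
    4  acacbbbcbaabcba$cbaccacc  c
    5  acbbbcbaabcba$cbaccaccac  c
    6  accacacbbbcbaabcba$cbacc  c
    7  accaccacacbbbcbaabcba$cb  b
    8  ba$cbaccaccacacbbbcbaabc  c
    9  baabcba$cbaccaccacacbbbc  c
   10  baccaccacacbbbcbaabcba$c  c
   11  bbbcbaabcba$cbaccaccacac  c
   12  bbcbaabcba$cbaccaccacacb  b
   13  bcba$cbaccaccacacbbbcbaa  a
   14  bcbaabcba$cbaccaccacacbb  b
   15  cacacbbbcbaabcba$cbaccac  c
   16  cacbbbcbaabcba$cbaccacca  a
   17  caccacacbbbcbaabcba$cbac  c
   18  cba$cbaccaccacacbbbcbaab  b
   19  cbaabcba$cbaccaccacacbbb  b
   20  cbaccaccacacbbbcbaabcba$  $
   21  cbbbcbaabcba$cbaccaccaca  a
   22  ccacacbbbcbaabcba$cbacca  a
   23  ccaccacacbbbcbaabcba$cba  a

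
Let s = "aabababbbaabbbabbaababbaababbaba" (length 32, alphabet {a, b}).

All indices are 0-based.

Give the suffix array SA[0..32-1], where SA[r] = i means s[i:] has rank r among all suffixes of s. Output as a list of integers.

rank→(start, suffix):
  0 → (31, 'a')
  1 → (0, 'aabababbbaabbbabbaababbaababbaba')
  2 → (17, 'aababbaababbaba')
  3 → (23, 'aababbaba')
  4 → (9, 'aabbbabbaababbaababbaba')
  5 → (29, 'aba')
  6 → (1, 'abababbbaabbbabbaababbaababbaba')
  7 → (18, 'ababbaababbaba')
  8 → (24, 'ababbaba')
  9 → (3, 'ababbbaabbbabbaababbaababbaba')
  10 → (14, 'abbaababbaababbaba')
  11 → (20, 'abbaababbaba')
  12 → (26, 'abbaba')
  13 → (5, 'abbbaabbbabbaababbaababbaba')
  14 → (10, 'abbbabbaababbaababbaba')
  15 → (30, 'ba')
  16 → (16, 'baababbaababbaba')
  17 → (22, 'baababbaba')
  18 → (8, 'baabbbabbaababbaababbaba')
  19 → (28, 'baba')
  20 → (2, 'bababbbaabbbabbaababbaababbaba')
  21 → (13, 'babbaababbaababbaba')
  22 → (19, 'babbaababbaba')
  23 → (25, 'babbaba')
  24 → (4, 'babbbaabbbabbaababbaababbaba')
  25 → (15, 'bbaababbaababbaba')
  26 → (21, 'bbaababbaba')
  27 → (7, 'bbaabbbabbaababbaababbaba')
  28 → (27, 'bbaba')
  29 → (12, 'bbabbaababbaababbaba')
  30 → (6, 'bbbaabbbabbaababbaababbaba')
  31 → (11, 'bbbabbaababbaababbaba')

[31, 0, 17, 23, 9, 29, 1, 18, 24, 3, 14, 20, 26, 5, 10, 30, 16, 22, 8, 28, 2, 13, 19, 25, 4, 15, 21, 7, 27, 12, 6, 11]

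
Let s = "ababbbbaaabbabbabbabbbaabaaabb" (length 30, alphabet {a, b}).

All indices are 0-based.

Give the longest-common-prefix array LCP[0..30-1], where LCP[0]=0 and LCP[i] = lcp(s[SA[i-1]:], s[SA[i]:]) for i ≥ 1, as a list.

sorted suffixes:
  #0 SA[0]=25  'aaabb'
  #1 SA[1]=7  'aaabbabbabbabbbaabaaabb'
  #2 SA[2]=22  'aabaaabb'
  #3 SA[3]=26  'aabb'
  #4 SA[4]=8  'aabbabbabbabbbaabaaabb'
  #5 SA[5]=23  'abaaabb'
  #6 SA[6]=0  'ababbbbaaabbabbabbabbbaabaaabb'
  #7 SA[7]=27  'abb'
  #8 SA[8]=9  'abbabbabbabbbaabaaabb'
  #9 SA[9]=12  'abbabbabbbaabaaabb'
  #10 SA[10]=15  'abbabbbaabaaabb'
  #11 SA[11]=18  'abbbaabaaabb'
  #12 SA[12]=2  'abbbbaaabbabbabbabbbaabaaabb'
  #13 SA[13]=29  'b'
  #14 SA[14]=24  'baaabb'
  #15 SA[15]=6  'baaabbabbabbabbbaabaaabb'
  #16 SA[16]=21  'baabaaabb'
  #17 SA[17]=11  'babbabbabbbaabaaabb'
  #18 SA[18]=14  'babbabbbaabaaabb'
  #19 SA[19]=17  'babbbaabaaabb'
  #20 SA[20]=1  'babbbbaaabbabbabbabbbaabaaabb'
  #21 SA[21]=28  'bb'
  #22 SA[22]=5  'bbaaabbabbabbabbbaabaaabb'
  #23 SA[23]=20  'bbaabaaabb'
  #24 SA[24]=10  'bbabbabbabbbaabaaabb'
  #25 SA[25]=13  'bbabbabbbaabaaabb'
  #26 SA[26]=16  'bbabbbaabaaabb'
  #27 SA[27]=4  'bbbaaabbabbabbabbbaabaaabb'
  #28 SA[28]=19  'bbbaabaaabb'
  #29 SA[29]=3  'bbbbaaabbabbabbabbbaabaaabb'

SA = [25, 7, 22, 26, 8, 23, 0, 27, 9, 12, 15, 18, 2, 29, 24, 6, 21, 11, 14, 17, 1, 28, 5, 20, 10, 13, 16, 4, 19, 3]
rank  pair      lcp
   1  s[25:],s[7:]  5  'aaabb'
   2  s[7:],s[22:]  2  'aa'
   3  s[22:],s[26:]  3  'aab'
   4  s[26:],s[8:]  4  'aabb'
   5  s[8:],s[23:]  1  'a'
   6  s[23:],s[0:]  3  'aba'
   7  s[0:],s[27:]  2  'ab'
   8  s[27:],s[9:]  3  'abb'
   9  s[9:],s[12:]  9  'abbabbabb'
  10  s[12:],s[15:]  6  'abbabb'
  11  s[15:],s[18:]  3  'abb'
  12  s[18:],s[2:]  4  'abbb'
  13  s[2:],s[29:]  0  ''
  14  s[29:],s[24:]  1  'b'
  15  s[24:],s[6:]  6  'baaabb'
  16  s[6:],s[21:]  3  'baa'
  17  s[21:],s[11:]  2  'ba'
  18  s[11:],s[14:]  7  'babbabb'
  19  s[14:],s[17:]  4  'babb'
  20  s[17:],s[1:]  5  'babbb'
  21  s[1:],s[28:]  1  'b'
  22  s[28:],s[5:]  2  'bb'
  23  s[5:],s[20:]  4  'bbaa'
  24  s[20:],s[10:]  3  'bba'
  25  s[10:],s[13:]  8  'bbabbabb'
  26  s[13:],s[16:]  5  'bbabb'
  27  s[16:],s[4:]  2  'bb'
  28  s[4:],s[19:]  5  'bbbaa'
  29  s[19:],s[3:]  3  'bbb'

[0, 5, 2, 3, 4, 1, 3, 2, 3, 9, 6, 3, 4, 0, 1, 6, 3, 2, 7, 4, 5, 1, 2, 4, 3, 8, 5, 2, 5, 3]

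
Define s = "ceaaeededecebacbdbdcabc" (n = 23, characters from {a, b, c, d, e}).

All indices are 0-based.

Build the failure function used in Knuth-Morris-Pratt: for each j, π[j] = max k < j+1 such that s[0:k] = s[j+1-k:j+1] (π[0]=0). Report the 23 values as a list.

π[0] = 0
j=1 s[j]='e': π[1]=0 (border '')
j=2 s[j]='a': π[2]=0 (border '')
j=3 s[j]='a': π[3]=0 (border '')
j=4 s[j]='e': π[4]=0 (border '')
j=5 s[j]='e': π[5]=0 (border '')
j=6 s[j]='d': π[6]=0 (border '')
j=7 s[j]='e': π[7]=0 (border '')
j=8 s[j]='d': π[8]=0 (border '')
j=9 s[j]='e': π[9]=0 (border '')
j=10 s[j]='c': π[10]=1 (border 'c')
j=11 s[j]='e': π[11]=2 (border 'ce')
j=12 s[j]='b': k: 2→0; π[12]=0 (border '')
j=13 s[j]='a': π[13]=0 (border '')
j=14 s[j]='c': π[14]=1 (border 'c')
j=15 s[j]='b': k: 1→0; π[15]=0 (border '')
j=16 s[j]='d': π[16]=0 (border '')
j=17 s[j]='b': π[17]=0 (border '')
j=18 s[j]='d': π[18]=0 (border '')
j=19 s[j]='c': π[19]=1 (border 'c')
j=20 s[j]='a': k: 1→0; π[20]=0 (border '')
j=21 s[j]='b': π[21]=0 (border '')
j=22 s[j]='c': π[22]=1 (border 'c')

[0, 0, 0, 0, 0, 0, 0, 0, 0, 0, 1, 2, 0, 0, 1, 0, 0, 0, 0, 1, 0, 0, 1]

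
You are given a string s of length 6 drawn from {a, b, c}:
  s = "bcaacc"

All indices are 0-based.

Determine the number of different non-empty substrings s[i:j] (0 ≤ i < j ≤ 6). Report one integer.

rank | idx | suffix
   0 |   2 | aacc
   1 |   3 | acc
   2 |   0 | bcaacc
   3 |   5 | c
   4 |   1 | caacc
   5 |   4 | cc

SA = [2, 3, 0, 5, 1, 4]
[i] adj suffixes → lcp
  [1] 2/3 → 1 ('a')
  [2] 3/0 → 0 ('')
  [3] 0/5 → 0 ('')
  [4] 5/1 → 1 ('c')
  [5] 1/4 → 1 ('c')

n(n+1)/2 = 6·7/2 = 21
Σ LCP = 0 + 1 + 0 + 0 + 1 + 1 = 3
distinct = 21 − 3 = 18

18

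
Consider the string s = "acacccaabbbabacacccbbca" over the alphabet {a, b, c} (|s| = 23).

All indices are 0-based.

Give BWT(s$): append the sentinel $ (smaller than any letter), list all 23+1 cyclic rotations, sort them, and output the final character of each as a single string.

accba$bccbabacbbcaacccaa

rank  rotation                  last
    0  $acacccaabbbabacacccbbca  a
    1  a$acacccaabbbabacacccbbc  c
    2  aabbbabacacccbbca$acaccc  c
    3  abacacccbbca$acacccaabbb  b
    4  abbbabacacccbbca$acaccca  a
    5  acacccaabbbabacacccbbca$  $
    6  acacccbbca$acacccaabbbab  b
    7  acccaabbbabacacccbbca$ac  c
    8  acccbbca$acacccaabbbabac  c
    9  babacacccbbca$acacccaabb  b
   10  bacacccbbca$acacccaabbba  a
   11  bbabacacccbbca$acacccaab  b
   12  bbbabacacccbbca$acacccaa  a
   13  bbca$acacccaabbbabacaccc  c
   14  bca$acacccaabbbabacacccb  b
   15  ca$acacccaabbbabacacccbb  b
   16  caabbbabacacccbbca$acacc  c
   17  cacccaabbbabacacccbbca$a  a
   18  cacccbbca$acacccaabbbaba  a
   19  cbbca$acacccaabbbabacacc  c
   20  ccaabbbabacacccbbca$acac  c
   21  ccbbca$acacccaabbbabacac  c
   22  cccaabbbabacacccbbca$aca  a
   23  cccbbca$acacccaabbbabaca  a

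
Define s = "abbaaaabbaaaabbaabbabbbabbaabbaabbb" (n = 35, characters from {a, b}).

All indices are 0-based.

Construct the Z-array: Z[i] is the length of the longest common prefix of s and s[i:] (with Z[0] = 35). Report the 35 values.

[35, 0, 0, 1, 1, 1, 11, 0, 0, 1, 1, 1, 5, 0, 0, 1, 4, 0, 0, 3, 0, 0, 0, 5, 0, 0, 1, 5, 0, 0, 1, 3, 0, 0, 0]

Z[0]=35
i=1: outside box; Z[1]=0
i=2: outside box; Z[2]=0
i=3: outside box; Z[3]=1 extend→box=[3,4)
i=4: outside box; Z[4]=1 extend→box=[4,5)
i=5: outside box; Z[5]=1 extend→box=[5,6)
i=6: outside box; Z[6]=11 extend→box=[6,17)
i=7: min(r-i=10, Z[1]=0)=0; Z[7]=0
i=8: min(r-i=9, Z[2]=0)=0; Z[8]=0
i=9: min(r-i=8, Z[3]=1)=1; Z[9]=1
i=10: min(r-i=7, Z[4]=1)=1; Z[10]=1
i=11: min(r-i=6, Z[5]=1)=1; Z[11]=1
i=12: min(r-i=5, Z[6]=11)=5; Z[12]=5
i=13: min(r-i=4, Z[7]=0)=0; Z[13]=0
i=14: min(r-i=3, Z[8]=0)=0; Z[14]=0
i=15: min(r-i=2, Z[9]=1)=1; Z[15]=1
i=16: min(r-i=1, Z[10]=1)=1; Z[16]=4 extend→box=[16,20)
i=17: min(r-i=3, Z[1]=0)=0; Z[17]=0
i=18: min(r-i=2, Z[2]=0)=0; Z[18]=0
i=19: min(r-i=1, Z[3]=1)=1; Z[19]=3 extend→box=[19,22)
i=20: min(r-i=2, Z[1]=0)=0; Z[20]=0
i=21: min(r-i=1, Z[2]=0)=0; Z[21]=0
i=22: outside box; Z[22]=0
i=23: outside box; Z[23]=5 extend→box=[23,28)
i=24: min(r-i=4, Z[1]=0)=0; Z[24]=0
i=25: min(r-i=3, Z[2]=0)=0; Z[25]=0
i=26: min(r-i=2, Z[3]=1)=1; Z[26]=1
i=27: min(r-i=1, Z[4]=1)=1; Z[27]=5 extend→box=[27,32)
i=28: min(r-i=4, Z[1]=0)=0; Z[28]=0
i=29: min(r-i=3, Z[2]=0)=0; Z[29]=0
i=30: min(r-i=2, Z[3]=1)=1; Z[30]=1
i=31: min(r-i=1, Z[4]=1)=1; Z[31]=3 extend→box=[31,34)
i=32: min(r-i=2, Z[1]=0)=0; Z[32]=0
i=33: min(r-i=1, Z[2]=0)=0; Z[33]=0
i=34: outside box; Z[34]=0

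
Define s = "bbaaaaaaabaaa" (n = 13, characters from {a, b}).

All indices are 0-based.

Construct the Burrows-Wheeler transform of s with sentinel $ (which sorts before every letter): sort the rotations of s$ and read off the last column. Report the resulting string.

rank  rotation        last
    0  $bbaaaaaaabaaa  a
    1  a$bbaaaaaaabaa  a
    2  aa$bbaaaaaaaba  a
    3  aaa$bbaaaaaaab  b
    4  aaaaaaabaaa$bb  b
    5  aaaaaabaaa$bba  a
    6  aaaaabaaa$bbaa  a
    7  aaaabaaa$bbaaa  a
    8  aaabaaa$bbaaaa  a
    9  aabaaa$bbaaaaa  a
   10  abaaa$bbaaaaaa  a
   11  baaa$bbaaaaaaa  a
   12  baaaaaaabaaa$b  b
   13  bbaaaaaaabaaa$  $

aaabbaaaaaaab$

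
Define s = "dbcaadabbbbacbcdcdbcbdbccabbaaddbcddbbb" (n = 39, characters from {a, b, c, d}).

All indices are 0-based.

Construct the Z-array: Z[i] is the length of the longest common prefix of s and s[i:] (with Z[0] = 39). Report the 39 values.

Z[0]=39
i=1: outside box; Z[1]=0
i=2: outside box; Z[2]=0
i=3: outside box; Z[3]=0
i=4: outside box; Z[4]=0
i=5: outside box; Z[5]=1 extend→box=[5,6)
i=6: outside box; Z[6]=0
i=7: outside box; Z[7]=0
i=8: outside box; Z[8]=0
i=9: outside box; Z[9]=0
i=10: outside box; Z[10]=0
i=11: outside box; Z[11]=0
i=12: outside box; Z[12]=0
i=13: outside box; Z[13]=0
i=14: outside box; Z[14]=0
i=15: outside box; Z[15]=1 extend→box=[15,16)
i=16: outside box; Z[16]=0
i=17: outside box; Z[17]=3 extend→box=[17,20)
i=18: min(r-i=2, Z[1]=0)=0; Z[18]=0
i=19: min(r-i=1, Z[2]=0)=0; Z[19]=0
i=20: outside box; Z[20]=0
i=21: outside box; Z[21]=3 extend→box=[21,24)
i=22: min(r-i=2, Z[1]=0)=0; Z[22]=0
i=23: min(r-i=1, Z[2]=0)=0; Z[23]=0
i=24: outside box; Z[24]=0
i=25: outside box; Z[25]=0
i=26: outside box; Z[26]=0
i=27: outside box; Z[27]=0
i=28: outside box; Z[28]=0
i=29: outside box; Z[29]=0
i=30: outside box; Z[30]=1 extend→box=[30,31)
i=31: outside box; Z[31]=3 extend→box=[31,34)
i=32: min(r-i=2, Z[1]=0)=0; Z[32]=0
i=33: min(r-i=1, Z[2]=0)=0; Z[33]=0
i=34: outside box; Z[34]=1 extend→box=[34,35)
i=35: outside box; Z[35]=2 extend→box=[35,37)
i=36: min(r-i=1, Z[1]=0)=0; Z[36]=0
i=37: outside box; Z[37]=0
i=38: outside box; Z[38]=0

[39, 0, 0, 0, 0, 1, 0, 0, 0, 0, 0, 0, 0, 0, 0, 1, 0, 3, 0, 0, 0, 3, 0, 0, 0, 0, 0, 0, 0, 0, 1, 3, 0, 0, 1, 2, 0, 0, 0]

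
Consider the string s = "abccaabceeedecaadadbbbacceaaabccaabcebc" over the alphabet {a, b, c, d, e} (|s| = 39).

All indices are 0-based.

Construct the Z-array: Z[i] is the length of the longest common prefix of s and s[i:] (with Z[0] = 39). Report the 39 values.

[39, 0, 0, 0, 1, 3, 0, 0, 0, 0, 0, 0, 0, 0, 1, 1, 0, 1, 0, 0, 0, 0, 1, 0, 0, 0, 1, 1, 9, 0, 0, 0, 1, 3, 0, 0, 0, 0, 0]

Z[0]=39
i=1: i≥r, start 0; Z[1]=0
i=2: i≥r, start 0; Z[2]=0
i=3: i≥r, start 0; Z[3]=0
i=4: i≥r, start 0; Z[4]=1 grow→box=[4,5)
i=5: i≥r, start 0; Z[5]=3 grow→box=[5,8)
i=6: min(r-i=2, Z[1]=0)=0; Z[6]=0
i=7: min(r-i=1, Z[2]=0)=0; Z[7]=0
i=8: i≥r, start 0; Z[8]=0
i=9: i≥r, start 0; Z[9]=0
i=10: i≥r, start 0; Z[10]=0
i=11: i≥r, start 0; Z[11]=0
i=12: i≥r, start 0; Z[12]=0
i=13: i≥r, start 0; Z[13]=0
i=14: i≥r, start 0; Z[14]=1 grow→box=[14,15)
i=15: i≥r, start 0; Z[15]=1 grow→box=[15,16)
i=16: i≥r, start 0; Z[16]=0
i=17: i≥r, start 0; Z[17]=1 grow→box=[17,18)
i=18: i≥r, start 0; Z[18]=0
i=19: i≥r, start 0; Z[19]=0
i=20: i≥r, start 0; Z[20]=0
i=21: i≥r, start 0; Z[21]=0
i=22: i≥r, start 0; Z[22]=1 grow→box=[22,23)
i=23: i≥r, start 0; Z[23]=0
i=24: i≥r, start 0; Z[24]=0
i=25: i≥r, start 0; Z[25]=0
i=26: i≥r, start 0; Z[26]=1 grow→box=[26,27)
i=27: i≥r, start 0; Z[27]=1 grow→box=[27,28)
i=28: i≥r, start 0; Z[28]=9 grow→box=[28,37)
i=29: min(r-i=8, Z[1]=0)=0; Z[29]=0
i=30: min(r-i=7, Z[2]=0)=0; Z[30]=0
i=31: min(r-i=6, Z[3]=0)=0; Z[31]=0
i=32: min(r-i=5, Z[4]=1)=1; Z[32]=1
i=33: min(r-i=4, Z[5]=3)=3; Z[33]=3
i=34: min(r-i=3, Z[6]=0)=0; Z[34]=0
i=35: min(r-i=2, Z[7]=0)=0; Z[35]=0
i=36: min(r-i=1, Z[8]=0)=0; Z[36]=0
i=37: i≥r, start 0; Z[37]=0
i=38: i≥r, start 0; Z[38]=0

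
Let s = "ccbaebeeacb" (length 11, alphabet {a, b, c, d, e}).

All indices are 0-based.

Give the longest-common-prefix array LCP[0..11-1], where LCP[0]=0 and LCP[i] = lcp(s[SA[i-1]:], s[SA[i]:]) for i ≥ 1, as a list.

[0, 1, 0, 1, 1, 0, 2, 1, 0, 1, 1]

rank | idx | suffix
   0 |   8 | acb
   1 |   3 | aebeeacb
   2 |  10 | b
   3 |   2 | baebeeacb
   4 |   5 | beeacb
   5 |   9 | cb
   6 |   1 | cbaebeeacb
   7 |   0 | ccbaebeeacb
   8 |   7 | eacb
   9 |   4 | ebeeacb
  10 |   6 | eeacb

SA = [8, 3, 10, 2, 5, 9, 1, 0, 7, 4, 6]
i: (SA[i-1],SA[i]) lcp shared
  1: (8,3) 1 'a'
  2: (3,10) 0 ''
  3: (10,2) 1 'b'
  4: (2,5) 1 'b'
  5: (5,9) 0 ''
  6: (9,1) 2 'cb'
  7: (1,0) 1 'c'
  8: (0,7) 0 ''
  9: (7,4) 1 'e'
  10: (4,6) 1 'e'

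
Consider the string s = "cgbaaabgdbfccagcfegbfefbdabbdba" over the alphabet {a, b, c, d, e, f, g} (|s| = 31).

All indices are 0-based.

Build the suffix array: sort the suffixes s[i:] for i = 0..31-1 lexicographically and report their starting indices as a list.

sorted suffixes:
  #0 SA[0]=30  'a'
  #1 SA[1]=3  'aaabgdbfccagcfegbfefbdabbdba'
  #2 SA[2]=4  'aabgdbfccagcfegbfefbdabbdba'
  #3 SA[3]=25  'abbdba'
  #4 SA[4]=5  'abgdbfccagcfegbfefbdabbdba'
  #5 SA[5]=13  'agcfegbfefbdabbdba'
  #6 SA[6]=29  'ba'
  #7 SA[7]=2  'baaabgdbfccagcfegbfefbdabbdba'
  #8 SA[8]=26  'bbdba'
  #9 SA[9]=23  'bdabbdba'
  #10 SA[10]=27  'bdba'
  #11 SA[11]=9  'bfccagcfegbfefbdabbdba'
  #12 SA[12]=19  'bfefbdabbdba'
  #13 SA[13]=6  'bgdbfccagcfegbfefbdabbdba'
  #14 SA[14]=12  'cagcfegbfefbdabbdba'
  #15 SA[15]=11  'ccagcfegbfefbdabbdba'
  #16 SA[16]=15  'cfegbfefbdabbdba'
  #17 SA[17]=0  'cgbaaabgdbfccagcfegbfefbdabbdba'
  #18 SA[18]=24  'dabbdba'
  #19 SA[19]=28  'dba'
  #20 SA[20]=8  'dbfccagcfegbfefbdabbdba'
  #21 SA[21]=21  'efbdabbdba'
  #22 SA[22]=17  'egbfefbdabbdba'
  #23 SA[23]=22  'fbdabbdba'
  #24 SA[24]=10  'fccagcfegbfefbdabbdba'
  #25 SA[25]=20  'fefbdabbdba'
  #26 SA[26]=16  'fegbfefbdabbdba'
  #27 SA[27]=1  'gbaaabgdbfccagcfegbfefbdabbdba'
  #28 SA[28]=18  'gbfefbdabbdba'
  #29 SA[29]=14  'gcfegbfefbdabbdba'
  #30 SA[30]=7  'gdbfccagcfegbfefbdabbdba'

[30, 3, 4, 25, 5, 13, 29, 2, 26, 23, 27, 9, 19, 6, 12, 11, 15, 0, 24, 28, 8, 21, 17, 22, 10, 20, 16, 1, 18, 14, 7]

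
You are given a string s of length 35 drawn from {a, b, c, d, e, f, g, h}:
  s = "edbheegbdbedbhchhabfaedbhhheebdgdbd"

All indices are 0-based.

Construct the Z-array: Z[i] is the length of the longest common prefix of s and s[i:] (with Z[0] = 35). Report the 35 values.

[35, 0, 0, 0, 1, 1, 0, 0, 0, 0, 4, 0, 0, 0, 0, 0, 0, 0, 0, 0, 0, 4, 0, 0, 0, 0, 0, 1, 1, 0, 0, 0, 0, 0, 0]

Z[0]=35
i=1: outside box; Z[1]=0
i=2: outside box; Z[2]=0
i=3: outside box; Z[3]=0
i=4: outside box; Z[4]=1 extend→box=[4,5)
i=5: outside box; Z[5]=1 extend→box=[5,6)
i=6: outside box; Z[6]=0
i=7: outside box; Z[7]=0
i=8: outside box; Z[8]=0
i=9: outside box; Z[9]=0
i=10: outside box; Z[10]=4 extend→box=[10,14)
i=11: min(r-i=3, Z[1]=0)=0; Z[11]=0
i=12: min(r-i=2, Z[2]=0)=0; Z[12]=0
i=13: min(r-i=1, Z[3]=0)=0; Z[13]=0
i=14: outside box; Z[14]=0
i=15: outside box; Z[15]=0
i=16: outside box; Z[16]=0
i=17: outside box; Z[17]=0
i=18: outside box; Z[18]=0
i=19: outside box; Z[19]=0
i=20: outside box; Z[20]=0
i=21: outside box; Z[21]=4 extend→box=[21,25)
i=22: min(r-i=3, Z[1]=0)=0; Z[22]=0
i=23: min(r-i=2, Z[2]=0)=0; Z[23]=0
i=24: min(r-i=1, Z[3]=0)=0; Z[24]=0
i=25: outside box; Z[25]=0
i=26: outside box; Z[26]=0
i=27: outside box; Z[27]=1 extend→box=[27,28)
i=28: outside box; Z[28]=1 extend→box=[28,29)
i=29: outside box; Z[29]=0
i=30: outside box; Z[30]=0
i=31: outside box; Z[31]=0
i=32: outside box; Z[32]=0
i=33: outside box; Z[33]=0
i=34: outside box; Z[34]=0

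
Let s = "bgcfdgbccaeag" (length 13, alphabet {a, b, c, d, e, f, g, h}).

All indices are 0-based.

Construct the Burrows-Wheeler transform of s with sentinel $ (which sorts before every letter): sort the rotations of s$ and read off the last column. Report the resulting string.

rank  rotation        last
    0  $bgcfdgbccaeag  g
    1  aeag$bgcfdgbcc  c
    2  ag$bgcfdgbccae  e
    3  bccaeag$bgcfdg  g
    4  bgcfdgbccaeag$  $
    5  caeag$bgcfdgbc  c
    6  ccaeag$bgcfdgb  b
    7  cfdgbccaeag$bg  g
    8  dgbccaeag$bgcf  f
    9  eag$bgcfdgbcca  a
   10  fdgbccaeag$bgc  c
   11  g$bgcfdgbccaea  a
   12  gbccaeag$bgcfd  d
   13  gcfdgbccaeag$b  b

gceg$cbgfacadb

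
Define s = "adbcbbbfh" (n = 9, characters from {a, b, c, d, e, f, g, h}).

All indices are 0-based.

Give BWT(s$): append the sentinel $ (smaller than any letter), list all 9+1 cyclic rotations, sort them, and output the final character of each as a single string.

h$cbdbbabf

rank  rotation    last
    0  $adbcbbbfh  h
    1  adbcbbbfh$  $
    2  bbbfh$adbc  c
    3  bbfh$adbcb  b
    4  bcbbbfh$ad  d
    5  bfh$adbcbb  b
    6  cbbbfh$adb  b
    7  dbcbbbfh$a  a
    8  fh$adbcbbb  b
    9  h$adbcbbbf  f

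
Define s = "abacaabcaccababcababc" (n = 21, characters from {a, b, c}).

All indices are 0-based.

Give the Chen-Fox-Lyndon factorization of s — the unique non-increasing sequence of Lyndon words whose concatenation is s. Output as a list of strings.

["abac", "aabcaccababcababc"]

emit factor 1: 'abac' (i=0, period=4)
emit factor 2: 'aabcaccababcababc' (i=4, period=17)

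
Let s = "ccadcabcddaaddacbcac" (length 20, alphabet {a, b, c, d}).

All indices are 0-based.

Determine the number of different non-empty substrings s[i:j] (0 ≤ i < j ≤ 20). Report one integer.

sorted suffixes:
  #0 SA[0]=10  'aaddacbcac'
  #1 SA[1]=5  'abcddaaddacbcac'
  #2 SA[2]=18  'ac'
  #3 SA[3]=14  'acbcac'
  #4 SA[4]=2  'adcabcddaaddacbcac'
  #5 SA[5]=11  'addacbcac'
  #6 SA[6]=16  'bcac'
  #7 SA[7]=6  'bcddaaddacbcac'
  #8 SA[8]=19  'c'
  #9 SA[9]=4  'cabcddaaddacbcac'
  #10 SA[10]=17  'cac'
  #11 SA[11]=1  'cadcabcddaaddacbcac'
  #12 SA[12]=15  'cbcac'
  #13 SA[13]=0  'ccadcabcddaaddacbcac'
  #14 SA[14]=7  'cddaaddacbcac'
  #15 SA[15]=9  'daaddacbcac'
  #16 SA[16]=13  'dacbcac'
  #17 SA[17]=3  'dcabcddaaddacbcac'
  #18 SA[18]=8  'ddaaddacbcac'
  #19 SA[19]=12  'ddacbcac'

SA = [10, 5, 18, 14, 2, 11, 16, 6, 19, 4, 17, 1, 15, 0, 7, 9, 13, 3, 8, 12]
i: (SA[i-1],SA[i]) lcp shared
  1: (10,5) 1 'a'
  2: (5,18) 1 'a'
  3: (18,14) 2 'ac'
  4: (14,2) 1 'a'
  5: (2,11) 2 'ad'
  6: (11,16) 0 ''
  7: (16,6) 2 'bc'
  8: (6,19) 0 ''
  9: (19,4) 1 'c'
  10: (4,17) 2 'ca'
  11: (17,1) 2 'ca'
  12: (1,15) 1 'c'
  13: (15,0) 1 'c'
  14: (0,7) 1 'c'
  15: (7,9) 0 ''
  16: (9,13) 2 'da'
  17: (13,3) 1 'd'
  18: (3,8) 1 'd'
  19: (8,12) 3 'dda'

n(n+1)/2 = 20·21/2 = 210
Σ LCP = 0 + 1 + 1 + 2 + 1 + 2 + 0 + 2 + 0 + 1 + 2 + 2 + 1 + 1 + 1 + 0 + 2 + 1 + 1 + 3 = 24
distinct = 210 − 24 = 186

186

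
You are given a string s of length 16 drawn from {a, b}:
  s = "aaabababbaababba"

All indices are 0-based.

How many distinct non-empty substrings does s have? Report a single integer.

95

rank | idx | suffix
   0 |  15 | a
   1 |   0 | aaabababbaababba
   2 |   1 | aabababbaababba
   3 |   9 | aababba
   4 |   2 | abababbaababba
   5 |  10 | ababba
   6 |   4 | ababbaababba
   7 |  12 | abba
   8 |   6 | abbaababba
   9 |  14 | ba
  10 |   8 | baababba
  11 |   3 | bababbaababba
  12 |  11 | babba
  13 |   5 | babbaababba
  14 |  13 | bba
  15 |   7 | bbaababba

SA = [15, 0, 1, 9, 2, 10, 4, 12, 6, 14, 8, 3, 11, 5, 13, 7]
[i] adj suffixes → lcp
  [1] 15/0 → 1 ('a')
  [2] 0/1 → 2 ('aa')
  [3] 1/9 → 5 ('aabab')
  [4] 9/2 → 1 ('a')
  [5] 2/10 → 4 ('abab')
  [6] 10/4 → 6 ('ababba')
  [7] 4/12 → 2 ('ab')
  [8] 12/6 → 4 ('abba')
  [9] 6/14 → 0 ('')
  [10] 14/8 → 2 ('ba')
  [11] 8/3 → 2 ('ba')
  [12] 3/11 → 3 ('bab')
  [13] 11/5 → 5 ('babba')
  [14] 5/13 → 1 ('b')
  [15] 13/7 → 3 ('bba')

n(n+1)/2 = 16·17/2 = 136
Σ LCP = 0 + 1 + 2 + 5 + 1 + 4 + 6 + 2 + 4 + 0 + 2 + 2 + 3 + 5 + 1 + 3 = 41
distinct = 136 − 41 = 95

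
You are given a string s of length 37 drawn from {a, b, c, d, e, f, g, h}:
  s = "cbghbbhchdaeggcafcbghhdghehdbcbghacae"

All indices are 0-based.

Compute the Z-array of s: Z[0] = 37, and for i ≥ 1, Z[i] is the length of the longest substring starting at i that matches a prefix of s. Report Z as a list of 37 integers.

[37, 0, 0, 0, 0, 0, 0, 1, 0, 0, 0, 0, 0, 0, 1, 0, 0, 4, 0, 0, 0, 0, 0, 0, 0, 0, 0, 0, 0, 4, 0, 0, 0, 0, 1, 0, 0]

Z[0]=37
i=1: fresh scan; Z[1]=0
i=2: fresh scan; Z[2]=0
i=3: fresh scan; Z[3]=0
i=4: fresh scan; Z[4]=0
i=5: fresh scan; Z[5]=0
i=6: fresh scan; Z[6]=0
i=7: fresh scan; Z[7]=1 extend→box=[7,8)
i=8: fresh scan; Z[8]=0
i=9: fresh scan; Z[9]=0
i=10: fresh scan; Z[10]=0
i=11: fresh scan; Z[11]=0
i=12: fresh scan; Z[12]=0
i=13: fresh scan; Z[13]=0
i=14: fresh scan; Z[14]=1 extend→box=[14,15)
i=15: fresh scan; Z[15]=0
i=16: fresh scan; Z[16]=0
i=17: fresh scan; Z[17]=4 extend→box=[17,21)
i=18: min(r-i=3, Z[1]=0)=0; Z[18]=0
i=19: min(r-i=2, Z[2]=0)=0; Z[19]=0
i=20: min(r-i=1, Z[3]=0)=0; Z[20]=0
i=21: fresh scan; Z[21]=0
i=22: fresh scan; Z[22]=0
i=23: fresh scan; Z[23]=0
i=24: fresh scan; Z[24]=0
i=25: fresh scan; Z[25]=0
i=26: fresh scan; Z[26]=0
i=27: fresh scan; Z[27]=0
i=28: fresh scan; Z[28]=0
i=29: fresh scan; Z[29]=4 extend→box=[29,33)
i=30: min(r-i=3, Z[1]=0)=0; Z[30]=0
i=31: min(r-i=2, Z[2]=0)=0; Z[31]=0
i=32: min(r-i=1, Z[3]=0)=0; Z[32]=0
i=33: fresh scan; Z[33]=0
i=34: fresh scan; Z[34]=1 extend→box=[34,35)
i=35: fresh scan; Z[35]=0
i=36: fresh scan; Z[36]=0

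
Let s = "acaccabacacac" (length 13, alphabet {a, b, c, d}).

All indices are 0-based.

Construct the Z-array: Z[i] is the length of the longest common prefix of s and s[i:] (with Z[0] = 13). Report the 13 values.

[13, 0, 2, 0, 0, 1, 0, 4, 0, 4, 0, 2, 0]

Z[0]=13
i=1: outside box; Z[1]=0
i=2: outside box; Z[2]=2 scan→box=[2,4)
i=3: min(r-i=1, Z[1]=0)=0; Z[3]=0
i=4: outside box; Z[4]=0
i=5: outside box; Z[5]=1 scan→box=[5,6)
i=6: outside box; Z[6]=0
i=7: outside box; Z[7]=4 scan→box=[7,11)
i=8: min(r-i=3, Z[1]=0)=0; Z[8]=0
i=9: min(r-i=2, Z[2]=2)=2; Z[9]=4 scan→box=[9,13)
i=10: min(r-i=3, Z[1]=0)=0; Z[10]=0
i=11: min(r-i=2, Z[2]=2)=2; Z[11]=2
i=12: min(r-i=1, Z[3]=0)=0; Z[12]=0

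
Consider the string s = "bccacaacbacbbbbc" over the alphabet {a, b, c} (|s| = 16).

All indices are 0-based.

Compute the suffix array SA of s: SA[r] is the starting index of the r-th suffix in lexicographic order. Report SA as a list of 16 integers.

sorted suffixes:
  #0 SA[0]=5  'aacbacbbbbc'
  #1 SA[1]=3  'acaacbacbbbbc'
  #2 SA[2]=6  'acbacbbbbc'
  #3 SA[3]=9  'acbbbbc'
  #4 SA[4]=8  'bacbbbbc'
  #5 SA[5]=11  'bbbbc'
  #6 SA[6]=12  'bbbc'
  #7 SA[7]=13  'bbc'
  #8 SA[8]=14  'bc'
  #9 SA[9]=0  'bccacaacbacbbbbc'
  #10 SA[10]=15  'c'
  #11 SA[11]=4  'caacbacbbbbc'
  #12 SA[12]=2  'cacaacbacbbbbc'
  #13 SA[13]=7  'cbacbbbbc'
  #14 SA[14]=10  'cbbbbc'
  #15 SA[15]=1  'ccacaacbacbbbbc'

[5, 3, 6, 9, 8, 11, 12, 13, 14, 0, 15, 4, 2, 7, 10, 1]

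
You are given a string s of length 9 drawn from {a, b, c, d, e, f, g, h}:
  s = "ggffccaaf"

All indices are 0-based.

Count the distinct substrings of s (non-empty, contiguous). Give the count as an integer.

rank→(start, suffix):
  0 → (6, 'aaf')
  1 → (7, 'af')
  2 → (5, 'caaf')
  3 → (4, 'ccaaf')
  4 → (8, 'f')
  5 → (3, 'fccaaf')
  6 → (2, 'ffccaaf')
  7 → (1, 'gffccaaf')
  8 → (0, 'ggffccaaf')

SA = [6, 7, 5, 4, 8, 3, 2, 1, 0]
rank  pair      lcp
   1  s[6:],s[7:]  1  'a'
   2  s[7:],s[5:]  0  ''
   3  s[5:],s[4:]  1  'c'
   4  s[4:],s[8:]  0  ''
   5  s[8:],s[3:]  1  'f'
   6  s[3:],s[2:]  1  'f'
   7  s[2:],s[1:]  0  ''
   8  s[1:],s[0:]  1  'g'

n(n+1)/2 = 9·10/2 = 45
Σ LCP = 0 + 1 + 0 + 1 + 0 + 1 + 1 + 0 + 1 = 5
distinct = 45 − 5 = 40

40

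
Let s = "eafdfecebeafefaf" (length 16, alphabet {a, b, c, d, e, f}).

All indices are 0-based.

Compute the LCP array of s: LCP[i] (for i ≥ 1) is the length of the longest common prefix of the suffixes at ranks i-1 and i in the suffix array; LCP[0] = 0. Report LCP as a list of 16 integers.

rank→(start, suffix):
  0 → (14, 'af')
  1 → (1, 'afdfecebeafefaf')
  2 → (10, 'afefaf')
  3 → (8, 'beafefaf')
  4 → (6, 'cebeafefaf')
  5 → (3, 'dfecebeafefaf')
  6 → (0, 'eafdfecebeafefaf')
  7 → (9, 'eafefaf')
  8 → (7, 'ebeafefaf')
  9 → (5, 'ecebeafefaf')
  10 → (12, 'efaf')
  11 → (15, 'f')
  12 → (13, 'faf')
  13 → (2, 'fdfecebeafefaf')
  14 → (4, 'fecebeafefaf')
  15 → (11, 'fefaf')

SA = [14, 1, 10, 8, 6, 3, 0, 9, 7, 5, 12, 15, 13, 2, 4, 11]
i: (SA[i-1],SA[i]) lcp shared
  1: (14,1) 2 'af'
  2: (1,10) 2 'af'
  3: (10,8) 0 ''
  4: (8,6) 0 ''
  5: (6,3) 0 ''
  6: (3,0) 0 ''
  7: (0,9) 3 'eaf'
  8: (9,7) 1 'e'
  9: (7,5) 1 'e'
  10: (5,12) 1 'e'
  11: (12,15) 0 ''
  12: (15,13) 1 'f'
  13: (13,2) 1 'f'
  14: (2,4) 1 'f'
  15: (4,11) 2 'fe'

[0, 2, 2, 0, 0, 0, 0, 3, 1, 1, 1, 0, 1, 1, 1, 2]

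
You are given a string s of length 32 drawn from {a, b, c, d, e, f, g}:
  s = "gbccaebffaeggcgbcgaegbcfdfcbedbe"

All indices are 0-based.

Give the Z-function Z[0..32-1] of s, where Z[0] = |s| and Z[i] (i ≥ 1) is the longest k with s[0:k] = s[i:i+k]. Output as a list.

Z[0]=32
i=1: fresh scan; Z[1]=0
i=2: fresh scan; Z[2]=0
i=3: fresh scan; Z[3]=0
i=4: fresh scan; Z[4]=0
i=5: fresh scan; Z[5]=0
i=6: fresh scan; Z[6]=0
i=7: fresh scan; Z[7]=0
i=8: fresh scan; Z[8]=0
i=9: fresh scan; Z[9]=0
i=10: fresh scan; Z[10]=0
i=11: fresh scan; Z[11]=1 extend→box=[11,12)
i=12: fresh scan; Z[12]=1 extend→box=[12,13)
i=13: fresh scan; Z[13]=0
i=14: fresh scan; Z[14]=3 extend→box=[14,17)
i=15: min(r-i=2, Z[1]=0)=0; Z[15]=0
i=16: min(r-i=1, Z[2]=0)=0; Z[16]=0
i=17: fresh scan; Z[17]=1 extend→box=[17,18)
i=18: fresh scan; Z[18]=0
i=19: fresh scan; Z[19]=0
i=20: fresh scan; Z[20]=3 extend→box=[20,23)
i=21: min(r-i=2, Z[1]=0)=0; Z[21]=0
i=22: min(r-i=1, Z[2]=0)=0; Z[22]=0
i=23: fresh scan; Z[23]=0
i=24: fresh scan; Z[24]=0
i=25: fresh scan; Z[25]=0
i=26: fresh scan; Z[26]=0
i=27: fresh scan; Z[27]=0
i=28: fresh scan; Z[28]=0
i=29: fresh scan; Z[29]=0
i=30: fresh scan; Z[30]=0
i=31: fresh scan; Z[31]=0

[32, 0, 0, 0, 0, 0, 0, 0, 0, 0, 0, 1, 1, 0, 3, 0, 0, 1, 0, 0, 3, 0, 0, 0, 0, 0, 0, 0, 0, 0, 0, 0]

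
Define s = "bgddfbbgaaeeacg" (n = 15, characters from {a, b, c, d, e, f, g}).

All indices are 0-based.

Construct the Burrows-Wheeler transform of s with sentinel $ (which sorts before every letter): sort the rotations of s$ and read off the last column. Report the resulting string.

ggeafb$agdeadcbb

rank  rotation          last
    0  $bgddfbbgaaeeacg  g
    1  aaeeacg$bgddfbbg  g
    2  acg$bgddfbbgaaee  e
    3  aeeacg$bgddfbbga  a
    4  bbgaaeeacg$bgddf  f
    5  bgaaeeacg$bgddfb  b
    6  bgddfbbgaaeeacg$  $
    7  cg$bgddfbbgaaeea  a
    8  ddfbbgaaeeacg$bg  g
    9  dfbbgaaeeacg$bgd  d
   10  eacg$bgddfbbgaae  e
   11  eeacg$bgddfbbgaa  a
   12  fbbgaaeeacg$bgdd  d
   13  g$bgddfbbgaaeeac  c
   14  gaaeeacg$bgddfbb  b
   15  gddfbbgaaeeacg$b  b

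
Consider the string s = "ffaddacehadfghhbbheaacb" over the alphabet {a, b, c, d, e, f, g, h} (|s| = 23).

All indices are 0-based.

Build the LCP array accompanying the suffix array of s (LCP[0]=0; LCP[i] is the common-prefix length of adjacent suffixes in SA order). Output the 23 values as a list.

[0, 1, 2, 1, 2, 0, 1, 1, 0, 1, 0, 1, 1, 0, 1, 0, 1, 1, 0, 0, 1, 1, 1]

rank→(start, suffix):
  0 → (19, 'aacb')
  1 → (20, 'acb')
  2 → (5, 'acehadfghhbbheaacb')
  3 → (2, 'addacehadfghhbbheaacb')
  4 → (9, 'adfghhbbheaacb')
  5 → (22, 'b')
  6 → (15, 'bbheaacb')
  7 → (16, 'bheaacb')
  8 → (21, 'cb')
  9 → (6, 'cehadfghhbbheaacb')
  10 → (4, 'dacehadfghhbbheaacb')
  11 → (3, 'ddacehadfghhbbheaacb')
  12 → (10, 'dfghhbbheaacb')
  13 → (18, 'eaacb')
  14 → (7, 'ehadfghhbbheaacb')
  15 → (1, 'faddacehadfghhbbheaacb')
  16 → (0, 'ffaddacehadfghhbbheaacb')
  17 → (11, 'fghhbbheaacb')
  18 → (12, 'ghhbbheaacb')
  19 → (8, 'hadfghhbbheaacb')
  20 → (14, 'hbbheaacb')
  21 → (17, 'heaacb')
  22 → (13, 'hhbbheaacb')

SA = [19, 20, 5, 2, 9, 22, 15, 16, 21, 6, 4, 3, 10, 18, 7, 1, 0, 11, 12, 8, 14, 17, 13]
[i] adj suffixes → lcp
  [1] 19/20 → 1 ('a')
  [2] 20/5 → 2 ('ac')
  [3] 5/2 → 1 ('a')
  [4] 2/9 → 2 ('ad')
  [5] 9/22 → 0 ('')
  [6] 22/15 → 1 ('b')
  [7] 15/16 → 1 ('b')
  [8] 16/21 → 0 ('')
  [9] 21/6 → 1 ('c')
  [10] 6/4 → 0 ('')
  [11] 4/3 → 1 ('d')
  [12] 3/10 → 1 ('d')
  [13] 10/18 → 0 ('')
  [14] 18/7 → 1 ('e')
  [15] 7/1 → 0 ('')
  [16] 1/0 → 1 ('f')
  [17] 0/11 → 1 ('f')
  [18] 11/12 → 0 ('')
  [19] 12/8 → 0 ('')
  [20] 8/14 → 1 ('h')
  [21] 14/17 → 1 ('h')
  [22] 17/13 → 1 ('h')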